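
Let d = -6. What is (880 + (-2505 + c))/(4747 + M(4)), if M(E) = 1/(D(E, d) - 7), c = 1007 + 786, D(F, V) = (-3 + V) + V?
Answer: 176/4973 ≈ 0.035391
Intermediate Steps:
D(F, V) = -3 + 2*V
c = 1793
M(E) = -1/22 (M(E) = 1/((-3 + 2*(-6)) - 7) = 1/((-3 - 12) - 7) = 1/(-15 - 7) = 1/(-22) = -1/22)
(880 + (-2505 + c))/(4747 + M(4)) = (880 + (-2505 + 1793))/(4747 - 1/22) = (880 - 712)/(104433/22) = 168*(22/104433) = 176/4973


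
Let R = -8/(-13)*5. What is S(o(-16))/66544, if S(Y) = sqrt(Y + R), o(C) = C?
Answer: I*sqrt(546)/432536 ≈ 5.4022e-5*I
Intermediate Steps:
R = 40/13 (R = -8*(-1/13)*5 = (8/13)*5 = 40/13 ≈ 3.0769)
S(Y) = sqrt(40/13 + Y) (S(Y) = sqrt(Y + 40/13) = sqrt(40/13 + Y))
S(o(-16))/66544 = (sqrt(520 + 169*(-16))/13)/66544 = (sqrt(520 - 2704)/13)*(1/66544) = (sqrt(-2184)/13)*(1/66544) = ((2*I*sqrt(546))/13)*(1/66544) = (2*I*sqrt(546)/13)*(1/66544) = I*sqrt(546)/432536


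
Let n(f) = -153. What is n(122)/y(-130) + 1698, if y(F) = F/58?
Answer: 114807/65 ≈ 1766.3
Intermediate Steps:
y(F) = F/58 (y(F) = F*(1/58) = F/58)
n(122)/y(-130) + 1698 = -153/((1/58)*(-130)) + 1698 = -153/(-65/29) + 1698 = -153*(-29/65) + 1698 = 4437/65 + 1698 = 114807/65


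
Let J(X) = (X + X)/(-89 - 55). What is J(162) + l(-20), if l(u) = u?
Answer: -89/4 ≈ -22.250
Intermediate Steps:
J(X) = -X/72 (J(X) = (2*X)/(-144) = (2*X)*(-1/144) = -X/72)
J(162) + l(-20) = -1/72*162 - 20 = -9/4 - 20 = -89/4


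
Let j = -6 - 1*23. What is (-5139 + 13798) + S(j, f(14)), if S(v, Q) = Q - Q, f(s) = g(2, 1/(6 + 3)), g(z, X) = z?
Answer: 8659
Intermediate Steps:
j = -29 (j = -6 - 23 = -29)
f(s) = 2
S(v, Q) = 0
(-5139 + 13798) + S(j, f(14)) = (-5139 + 13798) + 0 = 8659 + 0 = 8659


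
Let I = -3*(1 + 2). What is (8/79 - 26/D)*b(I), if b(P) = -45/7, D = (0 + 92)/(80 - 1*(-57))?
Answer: 6314895/25438 ≈ 248.25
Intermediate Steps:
I = -9 (I = -3*3 = -9)
D = 92/137 (D = 92/(80 + 57) = 92/137 ≈ 0.67153)
b(P) = -45/7 (b(P) = -45*⅐ = -45/7)
(8/79 - 26/D)*b(I) = (8/79 - 26/92/137)*(-45/7) = (8*(1/79) - 26*137/92)*(-45/7) = (8/79 - 1781/46)*(-45/7) = -140331/3634*(-45/7) = 6314895/25438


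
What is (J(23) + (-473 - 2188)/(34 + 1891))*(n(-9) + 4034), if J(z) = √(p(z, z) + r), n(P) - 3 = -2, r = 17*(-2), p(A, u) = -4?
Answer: -2147427/385 + 4035*I*√38 ≈ -5577.7 + 24873.0*I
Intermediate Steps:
r = -34
n(P) = 1 (n(P) = 3 - 2 = 1)
J(z) = I*√38 (J(z) = √(-4 - 34) = √(-38) = I*√38)
(J(23) + (-473 - 2188)/(34 + 1891))*(n(-9) + 4034) = (I*√38 + (-473 - 2188)/(34 + 1891))*(1 + 4034) = (I*√38 - 2661/1925)*4035 = (-2661/1925 + I*√38)*4035 = -2147427/385 + 4035*I*√38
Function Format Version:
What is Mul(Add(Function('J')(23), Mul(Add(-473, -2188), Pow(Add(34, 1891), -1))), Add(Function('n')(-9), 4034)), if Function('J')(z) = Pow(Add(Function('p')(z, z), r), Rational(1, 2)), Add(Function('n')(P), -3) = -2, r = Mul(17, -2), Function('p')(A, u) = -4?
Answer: Add(Rational(-2147427, 385), Mul(4035, I, Pow(38, Rational(1, 2)))) ≈ Add(-5577.7, Mul(24873., I))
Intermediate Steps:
r = -34
Function('n')(P) = 1 (Function('n')(P) = Add(3, -2) = 1)
Function('J')(z) = Mul(I, Pow(38, Rational(1, 2))) (Function('J')(z) = Pow(Add(-4, -34), Rational(1, 2)) = Pow(-38, Rational(1, 2)) = Mul(I, Pow(38, Rational(1, 2))))
Mul(Add(Function('J')(23), Mul(Add(-473, -2188), Pow(Add(34, 1891), -1))), Add(Function('n')(-9), 4034)) = Mul(Add(Mul(I, Pow(38, Rational(1, 2))), Mul(Add(-473, -2188), Pow(Add(34, 1891), -1))), Add(1, 4034)) = Mul(Add(Mul(I, Pow(38, Rational(1, 2))), Mul(-2661, Pow(1925, -1))), 4035) = Mul(Add(Mul(I, Pow(38, Rational(1, 2))), Mul(-2661, Rational(1, 1925))), 4035) = Mul(Add(Mul(I, Pow(38, Rational(1, 2))), Rational(-2661, 1925)), 4035) = Mul(Add(Rational(-2661, 1925), Mul(I, Pow(38, Rational(1, 2)))), 4035) = Add(Rational(-2147427, 385), Mul(4035, I, Pow(38, Rational(1, 2))))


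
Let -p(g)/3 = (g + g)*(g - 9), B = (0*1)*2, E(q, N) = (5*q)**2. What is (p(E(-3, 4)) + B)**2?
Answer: 85030560000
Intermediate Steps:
E(q, N) = 25*q**2
B = 0 (B = 0*2 = 0)
p(g) = -6*g*(-9 + g) (p(g) = -3*(g + g)*(g - 9) = -3*2*g*(-9 + g) = -6*g*(-9 + g))
(p(E(-3, 4)) + B)**2 = (6*(25*(-3)**2)*(9 - 25*(-3)**2) + 0)**2 = (6*(25*9)*(9 - 25*9) + 0)**2 = (6*225*(9 - 1*225) + 0)**2 = (6*225*(9 - 225) + 0)**2 = (6*225*(-216) + 0)**2 = (-291600 + 0)**2 = (-291600)**2 = 85030560000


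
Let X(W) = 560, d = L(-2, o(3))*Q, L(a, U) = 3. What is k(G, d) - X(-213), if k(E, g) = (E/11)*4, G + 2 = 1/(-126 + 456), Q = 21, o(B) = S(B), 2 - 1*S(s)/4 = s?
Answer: -1017718/1815 ≈ -560.73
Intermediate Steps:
S(s) = 8 - 4*s
o(B) = 8 - 4*B
d = 63 (d = 3*21 = 63)
G = -659/330 (G = -2 + 1/(-126 + 456) = -2 + 1/330 = -659/330 ≈ -1.9970)
k(E, g) = 4*E/11 (k(E, g) = (E*(1/11))*4 = (E/11)*4 = 4*E/11)
k(G, d) - X(-213) = (4/11)*(-659/330) - 1*560 = -1318/1815 - 560 = -1017718/1815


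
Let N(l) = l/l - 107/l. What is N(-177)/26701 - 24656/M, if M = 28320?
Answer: -13714467/15753590 ≈ -0.87056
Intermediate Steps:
N(l) = 1 - 107/l
N(-177)/26701 - 24656/M = ((-107 - 177)/(-177))/26701 - 24656/28320 = -1/177*(-284)*(1/26701) - 24656*1/28320 = (284/177)*(1/26701) - 1541/1770 = 284/4726077 - 1541/1770 = -13714467/15753590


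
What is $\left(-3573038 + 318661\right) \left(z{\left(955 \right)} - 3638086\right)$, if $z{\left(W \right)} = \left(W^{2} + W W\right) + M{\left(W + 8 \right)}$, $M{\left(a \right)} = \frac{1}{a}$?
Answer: $\frac{5685125422001459}{963} \approx 5.9036 \cdot 10^{12}$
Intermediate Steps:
$z{\left(W \right)} = \frac{1}{8 + W} + 2 W^{2}$ ($z{\left(W \right)} = \left(W^{2} + W W\right) + \frac{1}{W + 8} = \left(W^{2} + W^{2}\right) + \frac{1}{8 + W} = 2 W^{2} + \frac{1}{8 + W} = \frac{1}{8 + W} + 2 W^{2}$)
$\left(-3573038 + 318661\right) \left(z{\left(955 \right)} - 3638086\right) = \left(-3573038 + 318661\right) \left(\frac{1 + 2 \cdot 955^{2} \left(8 + 955\right)}{8 + 955} - 3638086\right) = - 3254377 \left(\frac{1 + 2 \cdot 912025 \cdot 963}{963} - 3638086\right) = - 3254377 \left(\frac{1 + 1756560150}{963} - 3638086\right) = - 3254377 \left(\frac{1}{963} \cdot 1756560151 - 3638086\right) = - 3254377 \left(\frac{1756560151}{963} - 3638086\right) = \left(-3254377\right) \left(- \frac{1746916667}{963}\right) = \frac{5685125422001459}{963}$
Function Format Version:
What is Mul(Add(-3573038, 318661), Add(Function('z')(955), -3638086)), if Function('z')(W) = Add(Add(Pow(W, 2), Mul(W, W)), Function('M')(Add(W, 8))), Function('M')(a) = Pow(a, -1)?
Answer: Rational(5685125422001459, 963) ≈ 5.9036e+12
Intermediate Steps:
Function('z')(W) = Add(Pow(Add(8, W), -1), Mul(2, Pow(W, 2))) (Function('z')(W) = Add(Add(Pow(W, 2), Mul(W, W)), Pow(Add(W, 8), -1)) = Add(Add(Pow(W, 2), Pow(W, 2)), Pow(Add(8, W), -1)) = Add(Mul(2, Pow(W, 2)), Pow(Add(8, W), -1)) = Add(Pow(Add(8, W), -1), Mul(2, Pow(W, 2))))
Mul(Add(-3573038, 318661), Add(Function('z')(955), -3638086)) = Mul(Add(-3573038, 318661), Add(Mul(Pow(Add(8, 955), -1), Add(1, Mul(2, Pow(955, 2), Add(8, 955)))), -3638086)) = Mul(-3254377, Add(Mul(Pow(963, -1), Add(1, Mul(2, 912025, 963))), -3638086)) = Mul(-3254377, Add(Mul(Rational(1, 963), Add(1, 1756560150)), -3638086)) = Mul(-3254377, Add(Mul(Rational(1, 963), 1756560151), -3638086)) = Mul(-3254377, Add(Rational(1756560151, 963), -3638086)) = Mul(-3254377, Rational(-1746916667, 963)) = Rational(5685125422001459, 963)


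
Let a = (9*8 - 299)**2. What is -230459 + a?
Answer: -178930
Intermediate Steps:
a = 51529 (a = (72 - 299)**2 = (-227)**2 = 51529)
-230459 + a = -230459 + 51529 = -178930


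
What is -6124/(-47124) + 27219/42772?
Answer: 22714763/29640996 ≈ 0.76633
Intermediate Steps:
-6124/(-47124) + 27219/42772 = -6124*(-1/47124) + 27219*(1/42772) = 1531/11781 + 27219/42772 = 22714763/29640996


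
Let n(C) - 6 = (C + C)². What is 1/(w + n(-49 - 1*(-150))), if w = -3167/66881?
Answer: 66881/2729410443 ≈ 2.4504e-5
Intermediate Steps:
n(C) = 6 + 4*C² (n(C) = 6 + (C + C)² = 6 + (2*C)² = 6 + 4*C²)
w = -3167/66881 (w = -3167*1/66881 = -3167/66881 ≈ -0.047353)
1/(w + n(-49 - 1*(-150))) = 1/(-3167/66881 + (6 + 4*(-49 - 1*(-150))²)) = 1/(-3167/66881 + (6 + 4*(-49 + 150)²)) = 1/(-3167/66881 + (6 + 4*101²)) = 1/(-3167/66881 + (6 + 4*10201)) = 1/(-3167/66881 + (6 + 40804)) = 1/(-3167/66881 + 40810) = 1/(2729410443/66881) = 66881/2729410443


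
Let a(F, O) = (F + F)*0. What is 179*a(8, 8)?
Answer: 0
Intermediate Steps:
a(F, O) = 0 (a(F, O) = (2*F)*0 = 0)
179*a(8, 8) = 179*0 = 0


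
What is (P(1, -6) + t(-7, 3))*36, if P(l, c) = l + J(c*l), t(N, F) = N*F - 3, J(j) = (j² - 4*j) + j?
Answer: 1116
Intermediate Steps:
J(j) = j² - 3*j
t(N, F) = -3 + F*N (t(N, F) = F*N - 3 = -3 + F*N)
P(l, c) = l + c*l*(-3 + c*l) (P(l, c) = l + (c*l)*(-3 + c*l) = l + c*l*(-3 + c*l))
(P(1, -6) + t(-7, 3))*36 = (1*(1 - 6*(-3 - 6*1)) + (-3 + 3*(-7)))*36 = (1*(1 - 6*(-3 - 6)) + (-3 - 21))*36 = (1*(1 - 6*(-9)) - 24)*36 = (1*(1 + 54) - 24)*36 = (1*55 - 24)*36 = (55 - 24)*36 = 31*36 = 1116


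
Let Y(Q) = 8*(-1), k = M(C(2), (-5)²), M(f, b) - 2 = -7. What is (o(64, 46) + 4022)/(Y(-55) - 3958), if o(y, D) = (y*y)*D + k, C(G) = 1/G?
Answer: -192433/3966 ≈ -48.521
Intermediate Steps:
M(f, b) = -5 (M(f, b) = 2 - 7 = -5)
k = -5
Y(Q) = -8
o(y, D) = -5 + D*y² (o(y, D) = (y*y)*D - 5 = y²*D - 5 = D*y² - 5 = -5 + D*y²)
(o(64, 46) + 4022)/(Y(-55) - 3958) = ((-5 + 46*64²) + 4022)/(-8 - 3958) = ((-5 + 46*4096) + 4022)/(-3966) = ((-5 + 188416) + 4022)*(-1/3966) = (188411 + 4022)*(-1/3966) = 192433*(-1/3966) = -192433/3966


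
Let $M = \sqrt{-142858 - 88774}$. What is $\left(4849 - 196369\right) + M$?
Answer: $-191520 + 4 i \sqrt{14477} \approx -1.9152 \cdot 10^{5} + 481.28 i$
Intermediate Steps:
$M = 4 i \sqrt{14477}$ ($M = \sqrt{-231632} = 4 i \sqrt{14477} \approx 481.28 i$)
$\left(4849 - 196369\right) + M = \left(4849 - 196369\right) + 4 i \sqrt{14477} = -191520 + 4 i \sqrt{14477}$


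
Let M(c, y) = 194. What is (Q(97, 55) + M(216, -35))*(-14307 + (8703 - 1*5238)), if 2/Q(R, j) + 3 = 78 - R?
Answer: -23125986/11 ≈ -2.1024e+6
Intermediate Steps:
Q(R, j) = 2/(75 - R) (Q(R, j) = 2/(-3 + (78 - R)) = 2/(75 - R))
(Q(97, 55) + M(216, -35))*(-14307 + (8703 - 1*5238)) = (-2/(-75 + 97) + 194)*(-14307 + (8703 - 1*5238)) = (-2/22 + 194)*(-14307 + (8703 - 5238)) = (-2*1/22 + 194)*(-14307 + 3465) = (-1/11 + 194)*(-10842) = (2133/11)*(-10842) = -23125986/11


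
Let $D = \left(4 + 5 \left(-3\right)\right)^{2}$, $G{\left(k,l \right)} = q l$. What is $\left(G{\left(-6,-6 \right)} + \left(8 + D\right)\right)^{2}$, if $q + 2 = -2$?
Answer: $23409$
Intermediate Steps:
$q = -4$ ($q = -2 - 2 = -4$)
$G{\left(k,l \right)} = - 4 l$
$D = 121$ ($D = \left(4 - 15\right)^{2} = \left(-11\right)^{2} = 121$)
$\left(G{\left(-6,-6 \right)} + \left(8 + D\right)\right)^{2} = \left(\left(-4\right) \left(-6\right) + \left(8 + 121\right)\right)^{2} = \left(24 + 129\right)^{2} = 153^{2} = 23409$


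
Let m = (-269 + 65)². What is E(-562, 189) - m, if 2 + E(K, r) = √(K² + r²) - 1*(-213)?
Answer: -41405 + √351565 ≈ -40812.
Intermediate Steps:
m = 41616 (m = (-204)² = 41616)
E(K, r) = 211 + √(K² + r²) (E(K, r) = -2 + (√(K² + r²) - 1*(-213)) = -2 + (√(K² + r²) + 213) = -2 + (213 + √(K² + r²)) = 211 + √(K² + r²))
E(-562, 189) - m = (211 + √((-562)² + 189²)) - 1*41616 = (211 + √(315844 + 35721)) - 41616 = (211 + √351565) - 41616 = -41405 + √351565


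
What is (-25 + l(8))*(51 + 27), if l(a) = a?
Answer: -1326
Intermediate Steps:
(-25 + l(8))*(51 + 27) = (-25 + 8)*(51 + 27) = -17*78 = -1326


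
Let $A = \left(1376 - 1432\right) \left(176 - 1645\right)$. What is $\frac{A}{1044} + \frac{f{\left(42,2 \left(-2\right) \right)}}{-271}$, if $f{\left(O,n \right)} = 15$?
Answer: $\frac{5569471}{70731} \approx 78.742$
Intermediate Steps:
$A = 82264$ ($A = \left(-56\right) \left(-1469\right) = 82264$)
$\frac{A}{1044} + \frac{f{\left(42,2 \left(-2\right) \right)}}{-271} = \frac{82264}{1044} + \frac{15}{-271} = 82264 \cdot \frac{1}{1044} + 15 \left(- \frac{1}{271}\right) = \frac{20566}{261} - \frac{15}{271} = \frac{5569471}{70731}$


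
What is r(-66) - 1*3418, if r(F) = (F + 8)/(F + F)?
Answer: -225559/66 ≈ -3417.6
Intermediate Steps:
r(F) = (8 + F)/(2*F) (r(F) = (8 + F)/((2*F)) = (8 + F)*(1/(2*F)) = (8 + F)/(2*F))
r(-66) - 1*3418 = (½)*(8 - 66)/(-66) - 1*3418 = (½)*(-1/66)*(-58) - 3418 = 29/66 - 3418 = -225559/66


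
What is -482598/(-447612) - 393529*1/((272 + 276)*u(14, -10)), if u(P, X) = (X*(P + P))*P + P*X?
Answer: 104155911749/82990248880 ≈ 1.2550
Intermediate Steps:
u(P, X) = P*X + 2*X*P**2 (u(P, X) = (X*(2*P))*P + P*X = (2*P*X)*P + P*X = 2*X*P**2 + P*X = P*X + 2*X*P**2)
-482598/(-447612) - 393529*1/((272 + 276)*u(14, -10)) = -482598/(-447612) - 393529*(-1/(140*(1 + 2*14)*(272 + 276))) = -482598*(-1/447612) - 393529*(-1/(76720*(1 + 28))) = 80433/74602 - 393529/((14*(-10)*29)*548) = 80433/74602 - 393529/((-4060*548)) = 80433/74602 - 393529/(-2224880) = 80433/74602 - 393529*(-1/2224880) = 80433/74602 + 393529/2224880 = 104155911749/82990248880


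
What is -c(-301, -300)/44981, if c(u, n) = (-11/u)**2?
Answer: -121/4075323581 ≈ -2.9691e-8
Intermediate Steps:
c(u, n) = 121/u**2
-c(-301, -300)/44981 = -121/(-301)**2/44981 = -121*(1/90601)/44981 = -121/(90601*44981) = -1*121/4075323581 = -121/4075323581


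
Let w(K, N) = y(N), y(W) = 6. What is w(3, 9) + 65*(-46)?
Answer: -2984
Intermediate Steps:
w(K, N) = 6
w(3, 9) + 65*(-46) = 6 + 65*(-46) = 6 - 2990 = -2984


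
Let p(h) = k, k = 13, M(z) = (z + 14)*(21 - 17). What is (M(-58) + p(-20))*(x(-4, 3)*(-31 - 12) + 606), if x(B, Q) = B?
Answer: -126814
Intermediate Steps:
M(z) = 56 + 4*z (M(z) = (14 + z)*4 = 56 + 4*z)
p(h) = 13
(M(-58) + p(-20))*(x(-4, 3)*(-31 - 12) + 606) = ((56 + 4*(-58)) + 13)*(-4*(-31 - 12) + 606) = ((56 - 232) + 13)*(-4*(-43) + 606) = (-176 + 13)*(172 + 606) = -163*778 = -126814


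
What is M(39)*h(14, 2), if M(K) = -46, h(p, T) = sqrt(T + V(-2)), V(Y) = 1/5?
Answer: -46*sqrt(55)/5 ≈ -68.229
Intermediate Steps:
V(Y) = 1/5
h(p, T) = sqrt(1/5 + T) (h(p, T) = sqrt(T + 1/5) = sqrt(1/5 + T))
M(39)*h(14, 2) = -46*sqrt(5 + 25*2)/5 = -46*sqrt(5 + 50)/5 = -46*sqrt(55)/5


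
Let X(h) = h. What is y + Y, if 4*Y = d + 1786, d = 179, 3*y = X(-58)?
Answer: 5663/12 ≈ 471.92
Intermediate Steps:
y = -58/3 (y = (1/3)*(-58) = -58/3 ≈ -19.333)
Y = 1965/4 (Y = (179 + 1786)/4 = (1/4)*1965 = 1965/4 ≈ 491.25)
y + Y = -58/3 + 1965/4 = 5663/12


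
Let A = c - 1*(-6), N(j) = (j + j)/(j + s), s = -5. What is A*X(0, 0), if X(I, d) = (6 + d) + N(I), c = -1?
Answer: 30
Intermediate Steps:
N(j) = 2*j/(-5 + j) (N(j) = (j + j)/(j - 5) = (2*j)/(-5 + j) = 2*j/(-5 + j))
X(I, d) = 6 + d + 2*I/(-5 + I) (X(I, d) = (6 + d) + 2*I/(-5 + I) = 6 + d + 2*I/(-5 + I))
A = 5 (A = -1 - 1*(-6) = -1 + 6 = 5)
A*X(0, 0) = 5*((2*0 + (-5 + 0)*(6 + 0))/(-5 + 0)) = 5*((0 - 5*6)/(-5)) = 5*(-(0 - 30)/5) = 5*(-⅕*(-30)) = 5*6 = 30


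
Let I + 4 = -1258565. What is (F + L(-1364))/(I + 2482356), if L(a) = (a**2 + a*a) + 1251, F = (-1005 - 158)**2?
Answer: 1691604/407929 ≈ 4.1468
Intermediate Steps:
F = 1352569 (F = (-1163)**2 = 1352569)
I = -1258569 (I = -4 - 1258565 = -1258569)
L(a) = 1251 + 2*a**2 (L(a) = (a**2 + a**2) + 1251 = 2*a**2 + 1251 = 1251 + 2*a**2)
(F + L(-1364))/(I + 2482356) = (1352569 + (1251 + 2*(-1364)**2))/(-1258569 + 2482356) = (1352569 + (1251 + 2*1860496))/1223787 = (1352569 + (1251 + 3720992))*(1/1223787) = (1352569 + 3722243)*(1/1223787) = 5074812*(1/1223787) = 1691604/407929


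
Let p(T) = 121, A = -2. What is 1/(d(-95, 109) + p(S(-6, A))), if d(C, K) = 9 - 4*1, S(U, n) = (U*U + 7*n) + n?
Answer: 1/126 ≈ 0.0079365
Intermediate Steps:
S(U, n) = U**2 + 8*n (S(U, n) = (U**2 + 7*n) + n = U**2 + 8*n)
d(C, K) = 5 (d(C, K) = 9 - 4 = 5)
1/(d(-95, 109) + p(S(-6, A))) = 1/(5 + 121) = 1/126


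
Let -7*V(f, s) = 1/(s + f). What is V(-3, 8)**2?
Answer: 1/1225 ≈ 0.00081633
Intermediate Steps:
V(f, s) = -1/(7*(f + s)) (V(f, s) = -1/(7*(s + f)) = -1/(7*(f + s)))
V(-3, 8)**2 = (-1/(7*(-3) + 7*8))**2 = (-1/(-21 + 56))**2 = (-1/35)**2 = 1/1225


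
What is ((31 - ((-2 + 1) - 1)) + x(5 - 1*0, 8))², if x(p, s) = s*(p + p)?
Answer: 12769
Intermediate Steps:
x(p, s) = 2*p*s (x(p, s) = s*(2*p) = 2*p*s)
((31 - ((-2 + 1) - 1)) + x(5 - 1*0, 8))² = ((31 - ((-2 + 1) - 1)) + 2*(5 - 1*0)*8)² = ((31 - (-1 - 1)) + 2*(5 + 0)*8)² = ((31 - 1*(-2)) + 2*5*8)² = ((31 + 2) + 80)² = (33 + 80)² = 113² = 12769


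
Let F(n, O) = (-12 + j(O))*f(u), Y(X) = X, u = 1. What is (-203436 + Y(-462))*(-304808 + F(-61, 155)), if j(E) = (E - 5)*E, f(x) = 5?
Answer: 38458832964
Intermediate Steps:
j(E) = E*(-5 + E) (j(E) = (-5 + E)*E = E*(-5 + E))
F(n, O) = -60 + 5*O*(-5 + O) (F(n, O) = (-12 + O*(-5 + O))*5 = -60 + 5*O*(-5 + O))
(-203436 + Y(-462))*(-304808 + F(-61, 155)) = (-203436 - 462)*(-304808 + (-60 + 5*155*(-5 + 155))) = -203898*(-304808 + (-60 + 5*155*150)) = -203898*(-304808 + (-60 + 116250)) = -203898*(-304808 + 116190) = -203898*(-188618) = 38458832964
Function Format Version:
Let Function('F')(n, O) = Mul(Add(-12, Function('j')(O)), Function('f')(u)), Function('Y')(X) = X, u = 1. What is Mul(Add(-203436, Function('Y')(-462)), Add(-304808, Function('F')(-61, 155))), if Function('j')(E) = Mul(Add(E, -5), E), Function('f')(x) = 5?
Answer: 38458832964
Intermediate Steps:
Function('j')(E) = Mul(E, Add(-5, E)) (Function('j')(E) = Mul(Add(-5, E), E) = Mul(E, Add(-5, E)))
Function('F')(n, O) = Add(-60, Mul(5, O, Add(-5, O))) (Function('F')(n, O) = Mul(Add(-12, Mul(O, Add(-5, O))), 5) = Add(-60, Mul(5, O, Add(-5, O))))
Mul(Add(-203436, Function('Y')(-462)), Add(-304808, Function('F')(-61, 155))) = Mul(Add(-203436, -462), Add(-304808, Add(-60, Mul(5, 155, Add(-5, 155))))) = Mul(-203898, Add(-304808, Add(-60, Mul(5, 155, 150)))) = Mul(-203898, Add(-304808, Add(-60, 116250))) = Mul(-203898, Add(-304808, 116190)) = Mul(-203898, -188618) = 38458832964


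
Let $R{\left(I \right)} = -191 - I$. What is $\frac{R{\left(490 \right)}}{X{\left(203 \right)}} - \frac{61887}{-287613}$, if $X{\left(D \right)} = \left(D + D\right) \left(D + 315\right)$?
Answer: $\frac{4273155581}{20162438268} \approx 0.21194$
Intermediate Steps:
$X{\left(D \right)} = 2 D \left(315 + D\right)$
$\frac{R{\left(490 \right)}}{X{\left(203 \right)}} - \frac{61887}{-287613} = \frac{-191 - 490}{2 \cdot 203 \left(315 + 203\right)} - \frac{61887}{-287613} = \frac{-191 - 490}{2 \cdot 203 \cdot 518} - - \frac{20629}{95871} = - \frac{681}{210308} + \frac{20629}{95871} = \frac{4273155581}{20162438268}$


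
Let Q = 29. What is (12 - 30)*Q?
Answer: -522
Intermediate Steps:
(12 - 30)*Q = (12 - 30)*29 = -18*29 = -522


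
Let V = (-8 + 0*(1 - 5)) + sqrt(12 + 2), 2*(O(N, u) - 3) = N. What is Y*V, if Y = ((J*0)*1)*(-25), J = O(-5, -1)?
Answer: 0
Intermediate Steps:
O(N, u) = 3 + N/2
J = 1/2 (J = 3 + (1/2)*(-5) = 3 - 5/2 = 1/2 ≈ 0.50000)
V = -8 + sqrt(14) (V = (-8 + 0*(-4)) + sqrt(14) = (-8 + 0) + sqrt(14) = -8 + sqrt(14) ≈ -4.2583)
Y = 0 (Y = (((1/2)*0)*1)*(-25) = (0*1)*(-25) = 0*(-25) = 0)
Y*V = 0*(-8 + sqrt(14)) = 0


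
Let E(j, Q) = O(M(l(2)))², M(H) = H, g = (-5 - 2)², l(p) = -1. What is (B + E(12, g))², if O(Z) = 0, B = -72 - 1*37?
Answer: 11881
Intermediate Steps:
B = -109 (B = -72 - 37 = -109)
g = 49 (g = (-7)² = 49)
E(j, Q) = 0 (E(j, Q) = 0² = 0)
(B + E(12, g))² = (-109 + 0)² = (-109)² = 11881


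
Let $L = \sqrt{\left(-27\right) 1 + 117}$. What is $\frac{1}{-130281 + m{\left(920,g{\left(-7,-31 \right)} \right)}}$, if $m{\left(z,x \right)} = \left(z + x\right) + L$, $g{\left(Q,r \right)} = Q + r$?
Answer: $- \frac{43133}{5581367037} - \frac{\sqrt{10}}{5581367037} \approx -7.7286 \cdot 10^{-6}$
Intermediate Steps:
$L = 3 \sqrt{10}$ ($L = \sqrt{-27 + 117} = \sqrt{90} = 3 \sqrt{10} \approx 9.4868$)
$m{\left(z,x \right)} = x + z + 3 \sqrt{10}$ ($m{\left(z,x \right)} = \left(z + x\right) + 3 \sqrt{10} = \left(x + z\right) + 3 \sqrt{10} = x + z + 3 \sqrt{10}$)
$\frac{1}{-130281 + m{\left(920,g{\left(-7,-31 \right)} \right)}} = \frac{1}{-130281 + \left(\left(-7 - 31\right) + 920 + 3 \sqrt{10}\right)} = \frac{1}{-130281 + \left(-38 + 920 + 3 \sqrt{10}\right)} = \frac{1}{-130281 + \left(882 + 3 \sqrt{10}\right)} = \frac{1}{-129399 + 3 \sqrt{10}}$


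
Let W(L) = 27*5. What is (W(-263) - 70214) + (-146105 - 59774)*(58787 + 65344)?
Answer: -25556036228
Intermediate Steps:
W(L) = 135
(W(-263) - 70214) + (-146105 - 59774)*(58787 + 65344) = (135 - 70214) + (-146105 - 59774)*(58787 + 65344) = -70079 - 205879*124131 = -70079 - 25555966149 = -25556036228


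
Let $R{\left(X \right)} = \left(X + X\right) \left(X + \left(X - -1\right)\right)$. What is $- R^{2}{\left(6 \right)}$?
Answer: $-24336$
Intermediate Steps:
$R{\left(X \right)} = 2 X \left(1 + 2 X\right)$ ($R{\left(X \right)} = 2 X \left(X + \left(X + 1\right)\right) = 2 X \left(X + \left(1 + X\right)\right) = 2 X \left(1 + 2 X\right)$)
$- R^{2}{\left(6 \right)} = - \left(2 \cdot 6 \left(1 + 2 \cdot 6\right)\right)^{2} = - \left(2 \cdot 6 \left(1 + 12\right)\right)^{2} = - \left(2 \cdot 6 \cdot 13\right)^{2} = - 156^{2} = \left(-1\right) 24336 = -24336$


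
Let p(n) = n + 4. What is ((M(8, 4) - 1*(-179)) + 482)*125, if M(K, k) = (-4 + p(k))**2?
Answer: 84625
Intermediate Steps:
p(n) = 4 + n
M(K, k) = k**2 (M(K, k) = (-4 + (4 + k))**2 = k**2)
((M(8, 4) - 1*(-179)) + 482)*125 = ((4**2 - 1*(-179)) + 482)*125 = ((16 + 179) + 482)*125 = (195 + 482)*125 = 677*125 = 84625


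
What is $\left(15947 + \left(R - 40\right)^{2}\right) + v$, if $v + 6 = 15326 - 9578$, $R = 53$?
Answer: $21858$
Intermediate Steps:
$v = 5742$ ($v = -6 + \left(15326 - 9578\right) = -6 + 5748 = 5742$)
$\left(15947 + \left(R - 40\right)^{2}\right) + v = \left(15947 + \left(53 - 40\right)^{2}\right) + 5742 = \left(15947 + 13^{2}\right) + 5742 = \left(15947 + 169\right) + 5742 = 16116 + 5742 = 21858$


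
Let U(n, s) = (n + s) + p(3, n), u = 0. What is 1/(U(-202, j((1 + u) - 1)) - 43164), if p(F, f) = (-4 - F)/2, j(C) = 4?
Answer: -2/86731 ≈ -2.3060e-5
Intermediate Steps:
p(F, f) = -2 - F/2 (p(F, f) = (-4 - F)*(½) = -2 - F/2)
U(n, s) = -7/2 + n + s (U(n, s) = (n + s) + (-2 - ½*3) = (n + s) + (-2 - 3/2) = (n + s) - 7/2 = -7/2 + n + s)
1/(U(-202, j((1 + u) - 1)) - 43164) = 1/((-7/2 - 202 + 4) - 43164) = 1/(-403/2 - 43164) = 1/(-86731/2) = -2/86731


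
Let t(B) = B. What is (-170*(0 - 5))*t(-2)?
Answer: -1700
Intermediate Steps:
(-170*(0 - 5))*t(-2) = -170*(0 - 5)*(-2) = -170*(-5)*(-2) = -34*(-25)*(-2) = 850*(-2) = -1700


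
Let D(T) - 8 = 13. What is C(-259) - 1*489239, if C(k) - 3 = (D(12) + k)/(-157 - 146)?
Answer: -148238270/303 ≈ -4.8924e+5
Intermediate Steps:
D(T) = 21 (D(T) = 8 + 13 = 21)
C(k) = 296/101 - k/303 (C(k) = 3 + (21 + k)/(-157 - 146) = 3 + (21 + k)/(-303) = 3 + (21 + k)*(-1/303) = 3 + (-7/101 - k/303) = 296/101 - k/303)
C(-259) - 1*489239 = (296/101 - 1/303*(-259)) - 1*489239 = (296/101 + 259/303) - 489239 = 1147/303 - 489239 = -148238270/303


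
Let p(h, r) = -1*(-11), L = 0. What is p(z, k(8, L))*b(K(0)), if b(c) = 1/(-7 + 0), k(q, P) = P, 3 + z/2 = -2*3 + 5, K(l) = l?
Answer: -11/7 ≈ -1.5714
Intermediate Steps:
z = -8 (z = -6 + 2*(-2*3 + 5) = -6 + 2*(-6 + 5) = -6 + 2*(-1) = -6 - 2 = -8)
b(c) = -⅐ (b(c) = 1/(-7) = -⅐)
p(h, r) = 11
p(z, k(8, L))*b(K(0)) = 11*(-⅐) = -11/7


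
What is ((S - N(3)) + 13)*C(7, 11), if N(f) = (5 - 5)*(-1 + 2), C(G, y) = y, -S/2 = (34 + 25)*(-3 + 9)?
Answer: -7645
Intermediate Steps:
S = -708 (S = -2*(34 + 25)*(-3 + 9) = -118*6 = -2*354 = -708)
N(f) = 0 (N(f) = 0*1 = 0)
((S - N(3)) + 13)*C(7, 11) = ((-708 - 1*0) + 13)*11 = ((-708 + 0) + 13)*11 = (-708 + 13)*11 = -695*11 = -7645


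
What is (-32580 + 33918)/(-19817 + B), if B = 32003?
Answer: 223/2031 ≈ 0.10980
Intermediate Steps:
(-32580 + 33918)/(-19817 + B) = (-32580 + 33918)/(-19817 + 32003) = 1338/12186 = 1338*(1/12186) = 223/2031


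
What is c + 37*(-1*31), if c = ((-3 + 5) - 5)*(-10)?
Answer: -1117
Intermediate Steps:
c = 30 (c = (2 - 5)*(-10) = -3*(-10) = 30)
c + 37*(-1*31) = 30 + 37*(-1*31) = 30 + 37*(-31) = 30 - 1147 = -1117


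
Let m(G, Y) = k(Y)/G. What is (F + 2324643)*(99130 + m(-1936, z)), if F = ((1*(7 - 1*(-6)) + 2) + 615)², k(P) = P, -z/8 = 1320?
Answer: 269801402370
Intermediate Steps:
z = -10560 (z = -8*1320 = -10560)
m(G, Y) = Y/G
F = 396900 (F = ((1*(7 + 6) + 2) + 615)² = ((1*13 + 2) + 615)² = ((13 + 2) + 615)² = (15 + 615)² = 630² = 396900)
(F + 2324643)*(99130 + m(-1936, z)) = (396900 + 2324643)*(99130 - 10560/(-1936)) = 2721543*(99130 - 10560*(-1/1936)) = 2721543*(99130 + 60/11) = 2721543*(1090490/11) = 269801402370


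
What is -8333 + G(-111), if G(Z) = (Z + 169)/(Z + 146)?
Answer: -291597/35 ≈ -8331.3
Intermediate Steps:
G(Z) = (169 + Z)/(146 + Z)
-8333 + G(-111) = -8333 + (169 - 111)/(146 - 111) = -8333 + 58/35 = -291597/35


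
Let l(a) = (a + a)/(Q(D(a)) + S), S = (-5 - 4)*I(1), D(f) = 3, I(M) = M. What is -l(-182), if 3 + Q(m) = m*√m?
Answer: -112/3 - 28*√3/3 ≈ -53.499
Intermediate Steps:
Q(m) = -3 + m^(3/2) (Q(m) = -3 + m*√m = -3 + m^(3/2))
S = -9 (S = (-5 - 4)*1 = -9*1 = -9)
l(a) = 2*a/(-12 + 3*√3) (l(a) = (a + a)/((-3 + 3^(3/2)) - 9) = (2*a)/((-3 + 3*√3) - 9) = (2*a)/(-12 + 3*√3) = 2*a/(-12 + 3*√3))
-l(-182) = -(-8/39*(-182) - 2/39*(-182)*√3) = -(112/3 + 28*√3/3) = -112/3 - 28*√3/3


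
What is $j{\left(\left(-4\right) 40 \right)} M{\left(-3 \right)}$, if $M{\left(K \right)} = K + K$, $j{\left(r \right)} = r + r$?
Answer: $1920$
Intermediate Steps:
$j{\left(r \right)} = 2 r$
$M{\left(K \right)} = 2 K$
$j{\left(\left(-4\right) 40 \right)} M{\left(-3 \right)} = 2 \left(\left(-4\right) 40\right) 2 \left(-3\right) = 2 \left(-160\right) \left(-6\right) = \left(-320\right) \left(-6\right) = 1920$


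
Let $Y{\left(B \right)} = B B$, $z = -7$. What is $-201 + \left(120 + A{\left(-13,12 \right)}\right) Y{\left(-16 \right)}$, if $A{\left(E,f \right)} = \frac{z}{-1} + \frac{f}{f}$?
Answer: $32567$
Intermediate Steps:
$Y{\left(B \right)} = B^{2}$
$A{\left(E,f \right)} = 8$ ($A{\left(E,f \right)} = - \frac{7}{-1} + \frac{f}{f} = \left(-7\right) \left(-1\right) + 1 = 7 + 1 = 8$)
$-201 + \left(120 + A{\left(-13,12 \right)}\right) Y{\left(-16 \right)} = -201 + \left(120 + 8\right) \left(-16\right)^{2} = -201 + 128 \cdot 256 = -201 + 32768 = 32567$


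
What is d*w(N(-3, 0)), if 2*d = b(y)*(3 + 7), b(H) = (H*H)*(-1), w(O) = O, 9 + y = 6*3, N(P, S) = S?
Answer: 0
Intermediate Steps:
y = 9 (y = -9 + 6*3 = -9 + 18 = 9)
b(H) = -H**2 (b(H) = H**2*(-1) = -H**2)
d = -405 (d = ((-1*9**2)*(3 + 7))/2 = (-1*81*10)/2 = (-81*10)/2 = (1/2)*(-810) = -405)
d*w(N(-3, 0)) = -405*0 = 0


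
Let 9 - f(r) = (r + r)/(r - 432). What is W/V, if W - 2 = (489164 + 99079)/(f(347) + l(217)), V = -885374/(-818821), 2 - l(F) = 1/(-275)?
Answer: 2251934000401429/79340134888 ≈ 28383.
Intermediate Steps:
f(r) = 9 - 2*r/(-432 + r) (f(r) = 9 - (r + r)/(r - 432) = 9 - 2*r/(-432 + r))
l(F) = 551/275 (l(F) = 2 - 1/(-275) = 2 - 1*(-1/275) = 2 + 1/275 = 551/275)
V = 885374/818821 (V = -885374*(-1/818821) = 885374/818821 ≈ 1.0813)
W = 2750215249/89612 (W = 2 + (489164 + 99079)/((-3888 + 7*347)/(-432 + 347) + 551/275) = 2 + 588243/((-3888 + 2429)/(-85) + 551/275) = 2 + 588243/(-1/85*(-1459) + 551/275) = 2 + 588243/(1459/85 + 551/275) = 2 + 588243/(89612/4675) = 2 + 588243*(4675/89612) = 2 + 2750036025/89612 = 2750215249/89612 ≈ 30690.)
W/V = 2750215249/(89612*(885374/818821)) = (2750215249/89612)*(818821/885374) = 2251934000401429/79340134888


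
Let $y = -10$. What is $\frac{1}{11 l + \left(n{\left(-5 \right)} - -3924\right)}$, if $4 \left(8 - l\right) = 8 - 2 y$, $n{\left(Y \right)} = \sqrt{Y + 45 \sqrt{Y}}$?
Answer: $\frac{1}{3935 + \sqrt{5} \sqrt{-1 + 9 i \sqrt{5}}} \approx 0.00025368 - 4.68 \cdot 10^{-7} i$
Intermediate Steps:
$l = 1$ ($l = 8 - \frac{8 - -20}{4} = 8 - \frac{8 + 20}{4} = 8 - 7 = 1$)
$\frac{1}{11 l + \left(n{\left(-5 \right)} - -3924\right)} = \frac{1}{11 \cdot 1 + \left(\sqrt{-5 + 45 \sqrt{-5}} - -3924\right)} = \frac{1}{11 + \left(\sqrt{-5 + 45 i \sqrt{5}} + 3924\right)} = \frac{1}{11 + \left(3924 + \sqrt{-5 + 45 i \sqrt{5}}\right)} = \frac{1}{3935 + \sqrt{-5 + 45 i \sqrt{5}}}$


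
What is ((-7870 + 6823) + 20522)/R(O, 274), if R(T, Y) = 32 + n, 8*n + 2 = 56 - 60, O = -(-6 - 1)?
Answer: 3116/5 ≈ 623.20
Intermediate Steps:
O = 7 (O = -1*(-7) = 7)
n = -3/4 (n = -1/4 + (56 - 60)/8 = -1/4 + (1/8)*(-4) = -1/4 - 1/2 = -3/4 ≈ -0.75000)
R(T, Y) = 125/4 (R(T, Y) = 32 - 3/4 = 125/4)
((-7870 + 6823) + 20522)/R(O, 274) = ((-7870 + 6823) + 20522)/(125/4) = (-1047 + 20522)*(4/125) = 19475*(4/125) = 3116/5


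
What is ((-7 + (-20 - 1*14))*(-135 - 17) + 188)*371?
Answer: 2381820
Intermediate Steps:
((-7 + (-20 - 1*14))*(-135 - 17) + 188)*371 = ((-7 + (-20 - 14))*(-152) + 188)*371 = ((-7 - 34)*(-152) + 188)*371 = (-41*(-152) + 188)*371 = (6232 + 188)*371 = 6420*371 = 2381820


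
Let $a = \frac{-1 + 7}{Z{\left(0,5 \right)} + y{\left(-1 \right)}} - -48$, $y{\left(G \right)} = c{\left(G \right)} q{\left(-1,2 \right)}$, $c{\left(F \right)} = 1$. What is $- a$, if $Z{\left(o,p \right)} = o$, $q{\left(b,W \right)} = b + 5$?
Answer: $- \frac{99}{2} \approx -49.5$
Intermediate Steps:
$q{\left(b,W \right)} = 5 + b$
$y{\left(G \right)} = 4$ ($y{\left(G \right)} = 1 \left(5 - 1\right) = 1 \cdot 4 = 4$)
$a = \frac{99}{2}$ ($a = \frac{-1 + 7}{0 + 4} - -48 = \frac{6}{4} + 48 = 6 \cdot \frac{1}{4} + 48 = \frac{3}{2} + 48 = \frac{99}{2} \approx 49.5$)
$- a = \left(-1\right) \frac{99}{2} = - \frac{99}{2}$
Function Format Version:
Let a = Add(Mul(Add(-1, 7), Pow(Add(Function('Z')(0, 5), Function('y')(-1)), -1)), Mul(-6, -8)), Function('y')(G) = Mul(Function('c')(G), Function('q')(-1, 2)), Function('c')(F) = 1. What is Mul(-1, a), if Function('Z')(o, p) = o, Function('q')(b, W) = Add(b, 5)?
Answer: Rational(-99, 2) ≈ -49.500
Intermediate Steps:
Function('q')(b, W) = Add(5, b)
Function('y')(G) = 4 (Function('y')(G) = Mul(1, Add(5, -1)) = Mul(1, 4) = 4)
a = Rational(99, 2) (a = Add(Mul(Add(-1, 7), Pow(Add(0, 4), -1)), Mul(-6, -8)) = Add(Mul(6, Pow(4, -1)), 48) = Add(Mul(6, Rational(1, 4)), 48) = Add(Rational(3, 2), 48) = Rational(99, 2) ≈ 49.500)
Mul(-1, a) = Mul(-1, Rational(99, 2)) = Rational(-99, 2)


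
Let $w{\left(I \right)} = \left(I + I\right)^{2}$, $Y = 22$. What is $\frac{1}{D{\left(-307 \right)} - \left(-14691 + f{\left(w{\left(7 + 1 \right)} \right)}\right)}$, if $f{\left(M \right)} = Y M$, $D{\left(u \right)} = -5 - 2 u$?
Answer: $\frac{1}{9668} \approx 0.00010343$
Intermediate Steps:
$w{\left(I \right)} = 4 I^{2}$ ($w{\left(I \right)} = \left(2 I\right)^{2} = 4 I^{2}$)
$f{\left(M \right)} = 22 M$
$\frac{1}{D{\left(-307 \right)} - \left(-14691 + f{\left(w{\left(7 + 1 \right)} \right)}\right)} = \frac{1}{\left(-5 - -614\right) + \left(14691 - 22 \cdot 4 \left(7 + 1\right)^{2}\right)} = \frac{1}{\left(-5 + 614\right) + \left(14691 - 22 \cdot 4 \cdot 8^{2}\right)} = \frac{1}{609 + \left(14691 - 22 \cdot 4 \cdot 64\right)} = \frac{1}{609 + \left(14691 - 22 \cdot 256\right)} = \frac{1}{609 + \left(14691 - 5632\right)} = \frac{1}{609 + 9059} = \frac{1}{9668}$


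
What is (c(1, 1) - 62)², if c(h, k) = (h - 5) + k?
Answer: 4225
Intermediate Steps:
c(h, k) = -5 + h + k (c(h, k) = (-5 + h) + k = -5 + h + k)
(c(1, 1) - 62)² = ((-5 + 1 + 1) - 62)² = (-3 - 62)² = (-65)² = 4225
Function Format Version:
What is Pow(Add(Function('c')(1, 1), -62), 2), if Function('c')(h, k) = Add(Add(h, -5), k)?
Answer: 4225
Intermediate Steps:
Function('c')(h, k) = Add(-5, h, k) (Function('c')(h, k) = Add(Add(-5, h), k) = Add(-5, h, k))
Pow(Add(Function('c')(1, 1), -62), 2) = Pow(Add(Add(-5, 1, 1), -62), 2) = Pow(Add(-3, -62), 2) = Pow(-65, 2) = 4225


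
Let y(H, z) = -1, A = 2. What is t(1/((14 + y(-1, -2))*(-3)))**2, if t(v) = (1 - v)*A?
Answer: 6400/1521 ≈ 4.2078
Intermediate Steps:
t(v) = 2 - 2*v (t(v) = (1 - v)*2 = 2 - 2*v)
t(1/((14 + y(-1, -2))*(-3)))**2 = (2 - 2/((14 - 1)*(-3)))**2 = (2 - 2*(-1)/(13*3))**2 = (2 - 2*(-1/39))**2 = (2 + 2/39)**2 = (80/39)**2 = 6400/1521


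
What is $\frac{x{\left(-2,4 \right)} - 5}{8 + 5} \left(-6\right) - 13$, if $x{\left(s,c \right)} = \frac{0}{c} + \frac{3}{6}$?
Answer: $- \frac{142}{13} \approx -10.923$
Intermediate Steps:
$x{\left(s,c \right)} = \frac{1}{2}$ ($x{\left(s,c \right)} = 0 + 3 \cdot \frac{1}{6} = 0 + \frac{1}{2} = \frac{1}{2}$)
$\frac{x{\left(-2,4 \right)} - 5}{8 + 5} \left(-6\right) - 13 = \frac{\frac{1}{2} - 5}{8 + 5} \left(-6\right) - 13 = - \frac{9}{2 \cdot 13} \left(-6\right) - 13 = \left(- \frac{9}{2}\right) \frac{1}{13} \left(-6\right) - 13 = \left(- \frac{9}{26}\right) \left(-6\right) - 13 = \frac{27}{13} - 13 = - \frac{142}{13}$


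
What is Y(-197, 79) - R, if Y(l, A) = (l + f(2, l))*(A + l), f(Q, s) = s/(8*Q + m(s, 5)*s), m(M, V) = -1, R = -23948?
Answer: 10075568/213 ≈ 47303.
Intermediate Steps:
f(Q, s) = s/(-s + 8*Q) (f(Q, s) = s/(8*Q - s) = s/(-s + 8*Q))
Y(l, A) = (A + l)*(l + l/(16 - l)) (Y(l, A) = (l + l/(-l + 8*2))*(A + l) = (l + l/(-l + 16))*(A + l) = (l + l/(16 - l))*(A + l) = (A + l)*(l + l/(16 - l)))
Y(-197, 79) - R = -197*(79 - 197 + (16 - 1*(-197))*(79 - 197))/(16 - 1*(-197)) - 1*(-23948) = -197*(79 - 197 + (16 + 197)*(-118))/(16 + 197) + 23948 = -197*(79 - 197 + 213*(-118))/213 + 23948 = -197*1/213*(79 - 197 - 25134) + 23948 = -197*1/213*(-25252) + 23948 = 4974644/213 + 23948 = 10075568/213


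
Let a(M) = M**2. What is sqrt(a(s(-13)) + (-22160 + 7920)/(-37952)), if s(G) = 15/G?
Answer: sqrt(405677230)/15418 ≈ 1.3064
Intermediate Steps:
sqrt(a(s(-13)) + (-22160 + 7920)/(-37952)) = sqrt((15/(-13))**2 + (-22160 + 7920)/(-37952)) = sqrt((15*(-1/13))**2 - 14240*(-1/37952)) = sqrt((-15/13)**2 + 445/1186) = sqrt(225/169 + 445/1186) = sqrt(342055/200434) = sqrt(405677230)/15418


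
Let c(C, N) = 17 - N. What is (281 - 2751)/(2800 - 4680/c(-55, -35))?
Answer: -247/271 ≈ -0.91144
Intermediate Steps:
(281 - 2751)/(2800 - 4680/c(-55, -35)) = (281 - 2751)/(2800 - 4680/(17 - 1*(-35))) = -2470/(2800 - 4680/(17 + 35)) = -2470/(2800 - 4680/52) = -2470/(2800 - 4680*1/52) = -2470/(2800 - 90) = -2470/2710 = -2470*1/2710 = -247/271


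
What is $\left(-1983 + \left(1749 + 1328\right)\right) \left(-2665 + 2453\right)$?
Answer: $-231928$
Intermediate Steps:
$\left(-1983 + \left(1749 + 1328\right)\right) \left(-2665 + 2453\right) = \left(-1983 + 3077\right) \left(-212\right) = 1094 \left(-212\right) = -231928$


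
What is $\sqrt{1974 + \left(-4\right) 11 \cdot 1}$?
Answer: $\sqrt{1930} \approx 43.932$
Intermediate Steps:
$\sqrt{1974 + \left(-4\right) 11 \cdot 1} = \sqrt{1974 - 44} = \sqrt{1930}$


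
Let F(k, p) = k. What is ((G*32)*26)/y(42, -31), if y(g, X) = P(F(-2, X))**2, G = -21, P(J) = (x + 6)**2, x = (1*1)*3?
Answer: -5824/2187 ≈ -2.6630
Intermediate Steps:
x = 3 (x = 1*3 = 3)
P(J) = 81 (P(J) = (3 + 6)**2 = 9**2 = 81)
y(g, X) = 6561 (y(g, X) = 81**2 = 6561)
((G*32)*26)/y(42, -31) = (-21*32*26)/6561 = -672*26*(1/6561) = -17472*1/6561 = -5824/2187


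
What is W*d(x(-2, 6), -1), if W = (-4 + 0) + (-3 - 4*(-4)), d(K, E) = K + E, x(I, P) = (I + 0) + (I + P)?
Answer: 9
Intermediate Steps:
x(I, P) = P + 2*I (x(I, P) = I + (I + P) = P + 2*I)
d(K, E) = E + K
W = 9 (W = -4 + (-3 + 16) = -4 + 13 = 9)
W*d(x(-2, 6), -1) = 9*(-1 + (6 + 2*(-2))) = 9*(-1 + (6 - 4)) = 9*(-1 + 2) = 9*1 = 9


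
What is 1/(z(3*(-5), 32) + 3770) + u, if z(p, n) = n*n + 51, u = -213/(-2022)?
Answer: 344669/3265530 ≈ 0.10555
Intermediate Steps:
u = 71/674 (u = -213*(-1/2022) = 71/674 ≈ 0.10534)
z(p, n) = 51 + n² (z(p, n) = n² + 51 = 51 + n²)
1/(z(3*(-5), 32) + 3770) + u = 1/((51 + 32²) + 3770) + 71/674 = 1/((51 + 1024) + 3770) + 71/674 = 1/(1075 + 3770) + 71/674 = 1/4845 + 71/674 = 344669/3265530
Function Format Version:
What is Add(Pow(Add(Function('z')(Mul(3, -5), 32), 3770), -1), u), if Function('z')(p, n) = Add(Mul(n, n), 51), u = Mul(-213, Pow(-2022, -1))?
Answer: Rational(344669, 3265530) ≈ 0.10555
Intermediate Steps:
u = Rational(71, 674) (u = Mul(-213, Rational(-1, 2022)) = Rational(71, 674) ≈ 0.10534)
Function('z')(p, n) = Add(51, Pow(n, 2)) (Function('z')(p, n) = Add(Pow(n, 2), 51) = Add(51, Pow(n, 2)))
Add(Pow(Add(Function('z')(Mul(3, -5), 32), 3770), -1), u) = Add(Pow(Add(Add(51, Pow(32, 2)), 3770), -1), Rational(71, 674)) = Add(Pow(Add(Add(51, 1024), 3770), -1), Rational(71, 674)) = Add(Pow(Add(1075, 3770), -1), Rational(71, 674)) = Add(Pow(4845, -1), Rational(71, 674)) = Add(Rational(1, 4845), Rational(71, 674)) = Rational(344669, 3265530)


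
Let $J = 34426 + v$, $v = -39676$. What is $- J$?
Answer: $5250$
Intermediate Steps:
$J = -5250$ ($J = 34426 - 39676 = -5250$)
$- J = \left(-1\right) \left(-5250\right) = 5250$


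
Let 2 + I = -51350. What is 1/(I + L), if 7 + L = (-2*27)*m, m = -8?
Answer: -1/50927 ≈ -1.9636e-5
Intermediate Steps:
L = 425 (L = -7 - 2*27*(-8) = -7 - 54*(-8) = -7 + 432 = 425)
I = -51352 (I = -2 - 51350 = -51352)
1/(I + L) = 1/(-51352 + 425) = 1/(-50927) = -1/50927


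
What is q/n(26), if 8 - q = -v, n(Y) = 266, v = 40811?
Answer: 40819/266 ≈ 153.45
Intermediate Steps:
q = 40819 (q = 8 - (-1)*40811 = 8 - 1*(-40811) = 8 + 40811 = 40819)
q/n(26) = 40819/266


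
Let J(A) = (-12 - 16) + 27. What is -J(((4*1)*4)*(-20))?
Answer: 1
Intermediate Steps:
J(A) = -1 (J(A) = -28 + 27 = -1)
-J(((4*1)*4)*(-20)) = -1*(-1) = 1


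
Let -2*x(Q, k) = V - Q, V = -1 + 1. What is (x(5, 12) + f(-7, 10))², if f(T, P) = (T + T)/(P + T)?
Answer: 169/36 ≈ 4.6944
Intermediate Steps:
f(T, P) = 2*T/(P + T) (f(T, P) = (2*T)/(P + T) = 2*T/(P + T))
V = 0
x(Q, k) = Q/2 (x(Q, k) = -(0 - Q)/2 = -(-1)*Q/2 = Q/2)
(x(5, 12) + f(-7, 10))² = ((½)*5 + 2*(-7)/(10 - 7))² = (5/2 + 2*(-7)/3)² = (5/2 + 2*(-7)*(⅓))² = (5/2 - 14/3)² = (-13/6)² = 169/36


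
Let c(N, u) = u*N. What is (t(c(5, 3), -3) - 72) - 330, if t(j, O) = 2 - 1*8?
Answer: -408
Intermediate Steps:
c(N, u) = N*u
t(j, O) = -6 (t(j, O) = 2 - 8 = -6)
(t(c(5, 3), -3) - 72) - 330 = (-6 - 72) - 330 = -78 - 330 = -408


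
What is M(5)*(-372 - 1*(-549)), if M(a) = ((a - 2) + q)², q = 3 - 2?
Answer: 2832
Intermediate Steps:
q = 1
M(a) = (-1 + a)² (M(a) = ((a - 2) + 1)² = ((-2 + a) + 1)² = (-1 + a)²)
M(5)*(-372 - 1*(-549)) = (-1 + 5)²*(-372 - 1*(-549)) = 4²*(-372 + 549) = 16*177 = 2832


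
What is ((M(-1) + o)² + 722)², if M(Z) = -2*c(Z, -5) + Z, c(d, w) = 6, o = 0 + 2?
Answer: 710649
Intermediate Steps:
o = 2
M(Z) = -12 + Z (M(Z) = -2*6 + Z = -12 + Z)
((M(-1) + o)² + 722)² = (((-12 - 1) + 2)² + 722)² = ((-13 + 2)² + 722)² = ((-11)² + 722)² = (121 + 722)² = 843² = 710649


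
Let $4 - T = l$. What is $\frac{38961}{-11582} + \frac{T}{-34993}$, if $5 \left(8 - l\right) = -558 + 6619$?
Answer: $- \frac{983825461}{289492090} \approx -3.3985$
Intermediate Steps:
$l = - \frac{6021}{5}$ ($l = 8 - \frac{-558 + 6619}{5} = 8 - \frac{6061}{5} = - \frac{6021}{5} \approx -1204.2$)
$T = \frac{6041}{5}$ ($T = 4 - - \frac{6021}{5} = 4 + \frac{6021}{5} = \frac{6041}{5} \approx 1208.2$)
$\frac{38961}{-11582} + \frac{T}{-34993} = \frac{38961}{-11582} + \frac{6041}{5 \left(-34993\right)} = 38961 \left(- \frac{1}{11582}\right) + \frac{6041}{5} \left(- \frac{1}{34993}\right) = - \frac{38961}{11582} - \frac{863}{24995} = - \frac{983825461}{289492090}$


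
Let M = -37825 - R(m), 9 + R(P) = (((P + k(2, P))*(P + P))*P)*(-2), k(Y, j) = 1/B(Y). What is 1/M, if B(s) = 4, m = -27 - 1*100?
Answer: -1/8215219 ≈ -1.2173e-7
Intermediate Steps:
m = -127 (m = -27 - 100 = -127)
k(Y, j) = ¼ (k(Y, j) = 1/4 = ¼)
R(P) = -9 - 4*P²*(¼ + P) (R(P) = -9 + (((P + ¼)*(P + P))*P)*(-2) = -9 + (((¼ + P)*(2*P))*P)*(-2) = -9 + ((2*P*(¼ + P))*P)*(-2) = -9 + (2*P²*(¼ + P))*(-2) = -9 - 4*P²*(¼ + P))
M = -8215219 (M = -37825 - (-9 - 1*(-127)² - 4*(-127)³) = -37825 - (-9 - 1*16129 - 4*(-2048383)) = -37825 - (-9 - 16129 + 8193532) = -37825 - 1*8177394 = -37825 - 8177394 = -8215219)
1/M = 1/(-8215219) = -1/8215219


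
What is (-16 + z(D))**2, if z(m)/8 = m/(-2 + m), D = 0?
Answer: 256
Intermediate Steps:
z(m) = 8*m/(-2 + m) (z(m) = 8*(m/(-2 + m)) = 8*m/(-2 + m))
(-16 + z(D))**2 = (-16 + 8*0/(-2 + 0))**2 = (-16 + 8*0/(-2))**2 = (-16 + 8*0*(-1/2))**2 = (-16 + 0)**2 = (-16)**2 = 256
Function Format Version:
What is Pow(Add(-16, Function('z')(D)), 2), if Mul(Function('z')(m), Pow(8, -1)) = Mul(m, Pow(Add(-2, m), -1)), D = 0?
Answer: 256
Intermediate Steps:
Function('z')(m) = Mul(8, m, Pow(Add(-2, m), -1)) (Function('z')(m) = Mul(8, Mul(m, Pow(Add(-2, m), -1))) = Mul(8, m, Pow(Add(-2, m), -1)))
Pow(Add(-16, Function('z')(D)), 2) = Pow(Add(-16, Mul(8, 0, Pow(Add(-2, 0), -1))), 2) = Pow(Add(-16, Mul(8, 0, Pow(-2, -1))), 2) = Pow(Add(-16, Mul(8, 0, Rational(-1, 2))), 2) = Pow(Add(-16, 0), 2) = Pow(-16, 2) = 256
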